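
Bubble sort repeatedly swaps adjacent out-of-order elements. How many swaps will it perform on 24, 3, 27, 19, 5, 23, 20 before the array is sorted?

The minimum number of adjacent swaps to sort an array equals its inversion count, since every such swap removes exactly one inversion.
Count inversions — for each element, later elements that are smaller:
24: 3, 19, 5, 23, 20 → 5
3: none → 0
27: 19, 5, 23, 20 → 4
19: 5 → 1
5: none → 0
23: 20 → 1
20: none → 0
Total inversions: 5 + 0 + 4 + 1 + 0 + 1 + 0 = 11

There are 11 swaps.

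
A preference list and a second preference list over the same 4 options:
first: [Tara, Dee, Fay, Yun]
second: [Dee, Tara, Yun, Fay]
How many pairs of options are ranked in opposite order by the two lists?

Assign each item its position (1..4) in the first ordering, then rewrite the second ordering as that position sequence:
positions: Tara→1, Dee→2, Fay→3, Yun→4
second ordering as positions: [2, 1, 4, 3]
Discordant pairs = inversions in this position sequence.
2: 1 → 1
1: 0
4: 3 → 1
3: 0
Total: 1 + 0 + 1 + 0 = 2

2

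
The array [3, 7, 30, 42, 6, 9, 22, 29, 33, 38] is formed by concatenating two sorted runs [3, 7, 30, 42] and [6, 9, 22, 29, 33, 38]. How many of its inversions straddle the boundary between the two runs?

11 split inversions

Take each right-half value and tally the left-half values above it:
r = 6: 7, 30, 42 → 3
r = 9: 30, 42 → 2
r = 22: 30, 42 → 2
r = 29: 30, 42 → 2
r = 33: 42 → 1
r = 38: 42 → 1
Cross-inversions: 3 + 2 + 2 + 2 + 1 + 1 = 11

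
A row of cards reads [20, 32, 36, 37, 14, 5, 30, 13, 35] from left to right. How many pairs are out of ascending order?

20

Count, for each position, how many later elements it exceeds:
20: 3
32: 4
36: 5
37: 5
14: 2
5: 0
30: 1
13: 0
35: 0
Sum: 3 + 4 + 5 + 5 + 2 + 0 + 1 + 0 + 0 = 20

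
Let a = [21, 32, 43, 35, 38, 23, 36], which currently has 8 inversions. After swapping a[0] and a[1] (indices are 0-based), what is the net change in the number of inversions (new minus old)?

+1

Positions 0 and 1 hold 21 and 32; after swapping, the array is [32, 21, 43, 35, 38, 23, 36].
Element-by-element contributions:
32: 2
21: 0
43: 4
35: 1
38: 2
23: 0
36: 0
Sum: 2 + 0 + 4 + 1 + 2 + 0 + 0 = 9
Change: 9 − 8 = +1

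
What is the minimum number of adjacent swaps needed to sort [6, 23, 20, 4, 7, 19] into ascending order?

The minimum number of adjacent swaps to sort an array equals its inversion count, since every such swap removes exactly one inversion.
Count inversions — for each element, later elements that are smaller:
6: 4 → 1
23: 20, 4, 7, 19 → 4
20: 4, 7, 19 → 3
4: none → 0
7: none → 0
19: none → 0
Total inversions: 1 + 4 + 3 + 0 + 0 + 0 = 8

There are 8 swaps.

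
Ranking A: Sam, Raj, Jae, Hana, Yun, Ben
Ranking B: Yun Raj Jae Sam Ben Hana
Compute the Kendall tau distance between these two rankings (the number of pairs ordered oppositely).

Assign each item its position (1..6) in the first ordering, then rewrite the second ordering as that position sequence:
positions: Sam→1, Raj→2, Jae→3, Hana→4, Yun→5, Ben→6
second ordering as positions: [5, 2, 3, 1, 6, 4]
Discordant pairs = inversions in this position sequence.
5: 2, 3, 1, 4 → 4
2: 1 → 1
3: 1 → 1
1: 0
6: 4 → 1
4: 0
Total: 4 + 1 + 1 + 0 + 1 + 0 = 7

7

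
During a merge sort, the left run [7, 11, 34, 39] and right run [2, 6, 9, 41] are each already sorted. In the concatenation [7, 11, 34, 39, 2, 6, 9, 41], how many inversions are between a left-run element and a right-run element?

For each element r of the right run, count left-run elements greater than r:
r = 2: 7, 11, 34, 39 → 4
r = 6: 7, 11, 34, 39 → 4
r = 9: 11, 34, 39 → 3
r = 41: none → 0
Cross-inversions: 4 + 4 + 3 + 0 = 11

11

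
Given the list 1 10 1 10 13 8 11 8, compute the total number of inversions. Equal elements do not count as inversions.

Element-by-element contributions:
1: 0
10: 3
1: 0
10: 2
13: 3
8: 0
11: 1
8: 0
Sum: 0 + 3 + 0 + 2 + 3 + 0 + 1 + 0 = 9

9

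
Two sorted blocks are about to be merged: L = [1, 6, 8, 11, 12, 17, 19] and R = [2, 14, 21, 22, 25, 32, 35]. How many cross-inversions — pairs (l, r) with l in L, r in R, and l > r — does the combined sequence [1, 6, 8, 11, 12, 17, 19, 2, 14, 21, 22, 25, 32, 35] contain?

Count, for every r in R, how many entries of L exceed r:
r = 2: 6, 8, 11, 12, 17, 19 → 6
r = 14: 17, 19 → 2
r = 21: none → 0
r = 22: none → 0
r = 25: none → 0
r = 32: none → 0
r = 35: none → 0
Cross-inversions: 6 + 2 + 0 + 0 + 0 + 0 + 0 = 8

8 cross-inversions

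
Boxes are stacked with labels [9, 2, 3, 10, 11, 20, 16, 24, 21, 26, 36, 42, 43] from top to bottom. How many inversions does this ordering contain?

Count, for each position, how many later elements it exceeds:
9: 2
2: 0
3: 0
10: 0
11: 0
20: 1
16: 0
24: 1
21: 0
26: 0
36: 0
42: 0
43: 0
Sum: 2 + 0 + 0 + 0 + 0 + 1 + 0 + 1 + 0 + 0 + 0 + 0 + 0 = 4

4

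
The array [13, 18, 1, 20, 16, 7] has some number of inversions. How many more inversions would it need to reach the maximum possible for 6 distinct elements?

7

Maximum inversions for 6 distinct elements is C(6, 2) = 6·5/2 = 15.
Current inversions — for each element, count later smaller elements:
13: 2
18: 3
1: 0
20: 2
16: 1
7: 0
Current total: 2 + 3 + 0 + 2 + 1 + 0 = 8
Shortfall: 15 − 8 = 7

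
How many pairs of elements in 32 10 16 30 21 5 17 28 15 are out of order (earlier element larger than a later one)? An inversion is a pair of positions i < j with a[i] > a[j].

For each element, count later entries that are smaller:
32: 8
10: 1
16: 2
30: 5
21: 3
5: 0
17: 1
28: 1
15: 0
Sum: 8 + 1 + 2 + 5 + 3 + 0 + 1 + 1 + 0 = 21

21 inversions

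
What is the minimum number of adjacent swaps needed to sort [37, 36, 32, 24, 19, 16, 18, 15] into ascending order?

Minimum adjacent swaps = number of inversions (each swap of adjacent out-of-order elements removes one inversion and no swap can remove more).
Count inversions — for each element, later elements that are smaller:
37: 36, 32, 24, 19, 16, 18, 15 → 7
36: 32, 24, 19, 16, 18, 15 → 6
32: 24, 19, 16, 18, 15 → 5
24: 19, 16, 18, 15 → 4
19: 16, 18, 15 → 3
16: 15 → 1
18: 15 → 1
15: none → 0
Total inversions: 7 + 6 + 5 + 4 + 3 + 1 + 1 + 0 = 27

27 swaps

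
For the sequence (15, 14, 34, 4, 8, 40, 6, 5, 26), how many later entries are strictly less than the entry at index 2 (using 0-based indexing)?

The element at index 2 is 34.
Elements after it: 4, 8, 40, 6, 5, 26
Those smaller than 34: 4, 8, 6, 5, 26

5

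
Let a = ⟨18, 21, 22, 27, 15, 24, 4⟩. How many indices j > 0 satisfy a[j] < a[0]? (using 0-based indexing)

The element at index 0 is 18.
Elements after it: 21, 22, 27, 15, 24, 4
Those smaller than 18: 15, 4

2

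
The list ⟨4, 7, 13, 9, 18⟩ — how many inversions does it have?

Out-of-order index pairs (0-indexed):
(2,3): 13 > 9
That's 1 pair.

Inversions: 1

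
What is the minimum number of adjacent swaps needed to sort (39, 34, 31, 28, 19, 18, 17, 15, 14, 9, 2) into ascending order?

55

The minimum number of adjacent swaps to sort an array equals its inversion count, since every such swap removes exactly one inversion.
Count inversions — for each element, later elements that are smaller:
39: 34, 31, 28, 19, 18, 17, 15, 14, 9, 2 → 10
34: 31, 28, 19, 18, 17, 15, 14, 9, 2 → 9
31: 28, 19, 18, 17, 15, 14, 9, 2 → 8
28: 19, 18, 17, 15, 14, 9, 2 → 7
19: 18, 17, 15, 14, 9, 2 → 6
18: 17, 15, 14, 9, 2 → 5
17: 15, 14, 9, 2 → 4
15: 14, 9, 2 → 3
14: 9, 2 → 2
9: 2 → 1
2: none → 0
Total inversions: 10 + 9 + 8 + 7 + 6 + 5 + 4 + 3 + 2 + 1 + 0 = 55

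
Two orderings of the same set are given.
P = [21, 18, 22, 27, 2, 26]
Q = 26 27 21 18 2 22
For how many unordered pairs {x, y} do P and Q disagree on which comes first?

9

Assign each item its position (1..6) in the first ordering, then rewrite the second ordering as that position sequence:
positions: 21→1, 18→2, 22→3, 27→4, 2→5, 26→6
second ordering as positions: [6, 4, 1, 2, 5, 3]
Discordant pairs = inversions in this position sequence.
6: 4, 1, 2, 5, 3 → 5
4: 1, 2, 3 → 3
1: 0
2: 0
5: 3 → 1
3: 0
Total: 5 + 3 + 0 + 0 + 1 + 0 = 9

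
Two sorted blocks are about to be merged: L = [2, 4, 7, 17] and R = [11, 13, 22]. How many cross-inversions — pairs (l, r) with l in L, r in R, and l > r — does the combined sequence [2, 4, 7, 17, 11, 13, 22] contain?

2

Take each right-half value and tally the left-half values above it:
r = 11: 17 → 1
r = 13: 17 → 1
r = 22: none → 0
Cross-inversions: 1 + 1 + 0 = 2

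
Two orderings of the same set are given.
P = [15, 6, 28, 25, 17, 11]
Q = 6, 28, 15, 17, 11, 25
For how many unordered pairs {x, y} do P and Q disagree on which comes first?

4 disagreeing pairs

Assign each item its position (1..6) in the first ordering, then rewrite the second ordering as that position sequence:
positions: 15→1, 6→2, 28→3, 25→4, 17→5, 11→6
second ordering as positions: [2, 3, 1, 5, 6, 4]
Discordant pairs = inversions in this position sequence.
2: 1 → 1
3: 1 → 1
1: 0
5: 4 → 1
6: 4 → 1
4: 0
Total: 1 + 1 + 0 + 1 + 1 + 0 = 4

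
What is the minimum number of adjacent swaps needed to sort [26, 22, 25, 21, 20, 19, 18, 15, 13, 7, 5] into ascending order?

Adjacent swaps: 54

Each adjacent swap fixes exactly one inversion, so the minimum swap count equals the number of inversions.
Count inversions — for each element, later elements that are smaller:
26: 22, 25, 21, 20, 19, 18, 15, 13, 7, 5 → 10
22: 21, 20, 19, 18, 15, 13, 7, 5 → 8
25: 21, 20, 19, 18, 15, 13, 7, 5 → 8
21: 20, 19, 18, 15, 13, 7, 5 → 7
20: 19, 18, 15, 13, 7, 5 → 6
19: 18, 15, 13, 7, 5 → 5
18: 15, 13, 7, 5 → 4
15: 13, 7, 5 → 3
13: 7, 5 → 2
7: 5 → 1
5: none → 0
Total inversions: 10 + 8 + 8 + 7 + 6 + 5 + 4 + 3 + 2 + 1 + 0 = 54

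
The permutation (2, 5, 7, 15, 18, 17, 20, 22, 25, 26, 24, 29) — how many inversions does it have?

Count, for each position, how many later elements it exceeds:
2: 0
5: 0
7: 0
15: 0
18: 1
17: 0
20: 0
22: 0
25: 1
26: 1
24: 0
29: 0
Sum: 0 + 0 + 0 + 0 + 1 + 0 + 0 + 0 + 1 + 1 + 0 + 0 = 3

3 inversions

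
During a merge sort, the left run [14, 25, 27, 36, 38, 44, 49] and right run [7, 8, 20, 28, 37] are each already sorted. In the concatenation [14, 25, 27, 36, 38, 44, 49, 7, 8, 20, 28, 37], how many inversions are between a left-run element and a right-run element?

For each element r of the right run, count left-run elements greater than r:
r = 7: 14, 25, 27, 36, 38, 44, 49 → 7
r = 8: 14, 25, 27, 36, 38, 44, 49 → 7
r = 20: 25, 27, 36, 38, 44, 49 → 6
r = 28: 36, 38, 44, 49 → 4
r = 37: 38, 44, 49 → 3
Cross-inversions: 7 + 7 + 6 + 4 + 3 = 27

There are 27 split inversions.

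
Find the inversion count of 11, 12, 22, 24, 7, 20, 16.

Out-of-order index pairs (0-indexed):
(0,4): 11 > 7
(1,4): 12 > 7
(2,4): 22 > 7
(2,5): 22 > 20
(2,6): 22 > 16
(3,4): 24 > 7
(3,5): 24 > 20
(3,6): 24 > 16
(5,6): 20 > 16
That's 9 pairs.

9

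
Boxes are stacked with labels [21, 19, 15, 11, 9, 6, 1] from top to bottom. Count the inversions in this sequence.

Count, for each position, how many later elements it exceeds:
21: 6
19: 5
15: 4
11: 3
9: 2
6: 1
1: 0
Sum: 6 + 5 + 4 + 3 + 2 + 1 + 0 = 21

21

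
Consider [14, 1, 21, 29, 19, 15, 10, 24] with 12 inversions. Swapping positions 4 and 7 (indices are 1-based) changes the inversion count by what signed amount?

Positions 4 and 7 hold 29 and 10; after swapping, the array is [14, 1, 21, 10, 19, 15, 29, 24].
Count, for each position, how many later elements it exceeds:
14: 2
1: 0
21: 3
10: 0
19: 1
15: 0
29: 1
24: 0
Sum: 2 + 0 + 3 + 0 + 1 + 0 + 1 + 0 = 7
Change: 7 − 12 = -5

-5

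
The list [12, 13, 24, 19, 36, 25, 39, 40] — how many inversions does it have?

2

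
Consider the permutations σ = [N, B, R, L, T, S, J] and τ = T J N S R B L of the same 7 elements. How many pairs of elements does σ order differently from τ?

Assign each item its position (1..7) in the first ordering, then rewrite the second ordering as that position sequence:
positions: N→1, B→2, R→3, L→4, T→5, S→6, J→7
second ordering as positions: [5, 7, 1, 6, 3, 2, 4]
Discordant pairs = inversions in this position sequence.
5: 1, 3, 2, 4 → 4
7: 1, 6, 3, 2, 4 → 5
1: 0
6: 3, 2, 4 → 3
3: 2 → 1
2: 0
4: 0
Total: 4 + 5 + 0 + 3 + 1 + 0 + 0 = 13

13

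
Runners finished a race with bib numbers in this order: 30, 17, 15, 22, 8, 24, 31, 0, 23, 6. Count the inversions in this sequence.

Inversions: 27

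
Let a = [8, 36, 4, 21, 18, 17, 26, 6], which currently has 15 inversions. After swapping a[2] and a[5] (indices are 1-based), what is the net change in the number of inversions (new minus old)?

Positions 2 and 5 hold 36 and 18; after swapping, the array is [8, 18, 4, 21, 36, 17, 26, 6].
Sweep left to right; for each value list the smaller values that follow it:
8: 2
18: 3
4: 0
21: 2
36: 3
17: 1
26: 1
6: 0
Sum: 2 + 3 + 0 + 2 + 3 + 1 + 1 + 0 = 12
Change: 12 − 15 = -3

-3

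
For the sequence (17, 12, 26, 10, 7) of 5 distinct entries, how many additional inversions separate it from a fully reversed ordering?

Maximum inversions for 5 distinct elements is C(5, 2) = 5·4/2 = 10.
Current inversions — for each element, count later smaller elements:
17: 3
12: 2
26: 2
10: 1
7: 0
Current total: 3 + 2 + 2 + 1 + 0 = 8
Shortfall: 10 − 8 = 2

2 inversions short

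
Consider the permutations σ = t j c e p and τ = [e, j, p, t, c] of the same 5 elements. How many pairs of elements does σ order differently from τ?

Assign each item its position (1..5) in the first ordering, then rewrite the second ordering as that position sequence:
positions: t→1, j→2, c→3, e→4, p→5
second ordering as positions: [4, 2, 5, 1, 3]
Discordant pairs = inversions in this position sequence.
4: 2, 1, 3 → 3
2: 1 → 1
5: 1, 3 → 2
1: 0
3: 0
Total: 3 + 1 + 2 + 0 + 0 = 6

6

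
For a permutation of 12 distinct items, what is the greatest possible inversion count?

66

The maximum occurs when the array is in strictly decreasing order: every one of the C(12, 2) pairs is inverted.
C(12, 2) = 12·11/2 = 66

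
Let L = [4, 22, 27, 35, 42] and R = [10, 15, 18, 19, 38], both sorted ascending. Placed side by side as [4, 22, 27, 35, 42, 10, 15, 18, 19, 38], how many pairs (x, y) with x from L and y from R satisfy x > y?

17 cross-inversions

For each element r of the right run, count left-run elements greater than r:
r = 10: 22, 27, 35, 42 → 4
r = 15: 22, 27, 35, 42 → 4
r = 18: 22, 27, 35, 42 → 4
r = 19: 22, 27, 35, 42 → 4
r = 38: 42 → 1
Cross-inversions: 4 + 4 + 4 + 4 + 1 = 17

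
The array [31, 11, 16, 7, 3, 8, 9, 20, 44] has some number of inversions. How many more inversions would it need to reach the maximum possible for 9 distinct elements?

20 inversions short

Maximum inversions for 9 distinct elements is C(9, 2) = 9·8/2 = 36.
Current inversions — for each element, count later smaller elements:
31: 7
11: 4
16: 4
7: 1
3: 0
8: 0
9: 0
20: 0
44: 0
Current total: 7 + 4 + 4 + 1 + 0 + 0 + 0 + 0 + 0 = 16
Shortfall: 36 − 16 = 20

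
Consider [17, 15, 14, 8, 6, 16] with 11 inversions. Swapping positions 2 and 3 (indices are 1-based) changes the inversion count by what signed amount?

-1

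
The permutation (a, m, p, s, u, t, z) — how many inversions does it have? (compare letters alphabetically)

1 inversion

Out-of-order index pairs (0-indexed):
(4,5): u > t
That's 1 pair.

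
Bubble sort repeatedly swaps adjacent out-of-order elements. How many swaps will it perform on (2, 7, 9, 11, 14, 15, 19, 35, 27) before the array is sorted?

Adjacent swaps: 1

Each adjacent swap fixes exactly one inversion, so the minimum swap count equals the number of inversions.
Count inversions — for each element, later elements that are smaller:
2: none → 0
7: none → 0
9: none → 0
11: none → 0
14: none → 0
15: none → 0
19: none → 0
35: 27 → 1
27: none → 0
Total inversions: 0 + 0 + 0 + 0 + 0 + 0 + 0 + 1 + 0 = 1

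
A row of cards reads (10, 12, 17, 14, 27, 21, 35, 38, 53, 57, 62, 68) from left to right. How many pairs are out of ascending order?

Sweep left to right; for each value list the smaller values that follow it:
10 → none → 0
12 → none → 0
17 → 14 → 1
14 → none → 0
27 → 21 → 1
21 → none → 0
35 → none → 0
38 → none → 0
53 → none → 0
57 → none → 0
62 → none → 0
68 → none → 0
Sum: 0 + 0 + 1 + 0 + 1 + 0 + 0 + 0 + 0 + 0 + 0 + 0 = 2

2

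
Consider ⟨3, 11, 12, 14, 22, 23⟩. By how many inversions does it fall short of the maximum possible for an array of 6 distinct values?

15 inversions short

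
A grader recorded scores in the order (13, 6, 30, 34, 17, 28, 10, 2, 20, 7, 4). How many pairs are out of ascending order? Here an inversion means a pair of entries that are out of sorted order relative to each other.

36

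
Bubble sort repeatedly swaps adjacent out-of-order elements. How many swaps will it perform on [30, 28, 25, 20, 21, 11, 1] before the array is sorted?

20 adjacent swaps

The minimum number of adjacent swaps to sort an array equals its inversion count, since every such swap removes exactly one inversion.
Count inversions — for each element, later elements that are smaller:
30: 28, 25, 20, 21, 11, 1 → 6
28: 25, 20, 21, 11, 1 → 5
25: 20, 21, 11, 1 → 4
20: 11, 1 → 2
21: 11, 1 → 2
11: 1 → 1
1: none → 0
Total inversions: 6 + 5 + 4 + 2 + 2 + 1 + 0 = 20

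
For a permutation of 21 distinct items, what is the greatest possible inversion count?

210

A reversed (strictly descending) arrangement makes every pair an inversion, giving C(21, 2) inversions.
C(21, 2) = 21·20/2 = 210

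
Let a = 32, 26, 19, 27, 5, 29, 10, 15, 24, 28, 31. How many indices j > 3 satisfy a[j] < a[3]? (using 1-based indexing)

3

The element at index 3 is 19.
Elements after it: 27, 5, 29, 10, 15, 24, 28, 31
Those smaller than 19: 5, 10, 15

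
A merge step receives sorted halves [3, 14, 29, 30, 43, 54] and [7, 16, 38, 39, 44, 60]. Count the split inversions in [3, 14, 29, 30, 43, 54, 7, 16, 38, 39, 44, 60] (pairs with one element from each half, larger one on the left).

For each element r of the right run, count left-run elements greater than r:
r = 7: 14, 29, 30, 43, 54 → 5
r = 16: 29, 30, 43, 54 → 4
r = 38: 43, 54 → 2
r = 39: 43, 54 → 2
r = 44: 54 → 1
r = 60: none → 0
Cross-inversions: 5 + 4 + 2 + 2 + 1 + 0 = 14

14 split inversions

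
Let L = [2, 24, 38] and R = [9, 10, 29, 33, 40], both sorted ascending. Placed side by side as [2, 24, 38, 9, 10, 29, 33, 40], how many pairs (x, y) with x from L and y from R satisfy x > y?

6 cross-inversions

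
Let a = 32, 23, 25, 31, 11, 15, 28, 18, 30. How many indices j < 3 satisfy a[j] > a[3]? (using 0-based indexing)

1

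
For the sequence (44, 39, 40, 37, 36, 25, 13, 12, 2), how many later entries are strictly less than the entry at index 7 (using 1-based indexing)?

The element at index 7 is 13.
Elements after it: 12, 2
Those smaller than 13: 12, 2

2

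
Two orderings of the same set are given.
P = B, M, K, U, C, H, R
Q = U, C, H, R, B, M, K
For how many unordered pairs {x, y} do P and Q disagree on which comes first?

Disagreeing pairs: 12

Assign each item its position (1..7) in the first ordering, then rewrite the second ordering as that position sequence:
positions: B→1, M→2, K→3, U→4, C→5, H→6, R→7
second ordering as positions: [4, 5, 6, 7, 1, 2, 3]
Discordant pairs = inversions in this position sequence.
4: 1, 2, 3 → 3
5: 1, 2, 3 → 3
6: 1, 2, 3 → 3
7: 1, 2, 3 → 3
1: 0
2: 0
3: 0
Total: 3 + 3 + 3 + 3 + 0 + 0 + 0 = 12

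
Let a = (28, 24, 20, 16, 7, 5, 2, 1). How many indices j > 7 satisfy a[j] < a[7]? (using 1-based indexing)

1

The element at index 7 is 2.
Elements after it: 1
Those smaller than 2: 1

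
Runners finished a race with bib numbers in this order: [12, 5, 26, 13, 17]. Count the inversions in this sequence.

3 out-of-order pairs

Sweep left to right; for each value list the smaller values that follow it:
12: 1
5: 0
26: 2
13: 0
17: 0
Sum: 1 + 0 + 2 + 0 + 0 = 3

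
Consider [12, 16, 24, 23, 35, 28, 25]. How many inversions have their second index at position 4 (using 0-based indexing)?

0

The element at index 4 is 35.
Elements before it: 12, 16, 24, 23
None of them are larger than 35.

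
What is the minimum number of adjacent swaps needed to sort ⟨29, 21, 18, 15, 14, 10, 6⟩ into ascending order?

21

Each adjacent swap fixes exactly one inversion, so the minimum swap count equals the number of inversions.
Count inversions — for each element, later elements that are smaller:
29: 21, 18, 15, 14, 10, 6 → 6
21: 18, 15, 14, 10, 6 → 5
18: 15, 14, 10, 6 → 4
15: 14, 10, 6 → 3
14: 10, 6 → 2
10: 6 → 1
6: none → 0
Total inversions: 6 + 5 + 4 + 3 + 2 + 1 + 0 = 21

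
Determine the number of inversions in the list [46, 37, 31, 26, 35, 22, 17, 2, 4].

Count, for each position, how many later elements it exceeds:
46: 8
37: 7
31: 5
26: 4
35: 4
22: 3
17: 2
2: 0
4: 0
Sum: 8 + 7 + 5 + 4 + 4 + 3 + 2 + 0 + 0 = 33

Out-of-order pairs: 33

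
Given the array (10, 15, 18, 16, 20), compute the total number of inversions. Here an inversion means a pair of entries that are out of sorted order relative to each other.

Inversions: 1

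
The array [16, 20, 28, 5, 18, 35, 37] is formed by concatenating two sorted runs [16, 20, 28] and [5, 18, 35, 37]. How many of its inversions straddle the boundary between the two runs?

For each element r of the right run, count left-run elements greater than r:
r = 5: 16, 20, 28 → 3
r = 18: 20, 28 → 2
r = 35: none → 0
r = 37: none → 0
Cross-inversions: 3 + 2 + 0 + 0 = 5

5 split inversions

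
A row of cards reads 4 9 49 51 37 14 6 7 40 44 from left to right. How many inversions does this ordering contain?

19

Element-by-element contributions:
4: 0
9: 2
49: 6
51: 6
37: 3
14: 2
6: 0
7: 0
40: 0
44: 0
Sum: 0 + 2 + 6 + 6 + 3 + 2 + 0 + 0 + 0 + 0 = 19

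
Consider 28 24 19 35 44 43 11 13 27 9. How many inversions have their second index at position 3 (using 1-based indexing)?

2

The element at index 3 is 19.
Elements before it: 28, 24
Those larger than 19: 28, 24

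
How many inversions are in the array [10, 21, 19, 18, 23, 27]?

3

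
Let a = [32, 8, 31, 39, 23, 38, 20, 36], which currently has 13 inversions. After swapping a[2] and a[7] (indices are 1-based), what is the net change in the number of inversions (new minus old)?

Positions 2 and 7 hold 8 and 20; after swapping, the array is [32, 20, 31, 39, 23, 38, 8, 36].
Element-by-element contributions:
32 → 20, 31, 23, 8 → 4
20 → 8 → 1
31 → 23, 8 → 2
39 → 23, 38, 8, 36 → 4
23 → 8 → 1
38 → 8, 36 → 2
8 → none → 0
36 → none → 0
Sum: 4 + 1 + 2 + 4 + 1 + 2 + 0 + 0 = 14
Change: 14 − 13 = +1

+1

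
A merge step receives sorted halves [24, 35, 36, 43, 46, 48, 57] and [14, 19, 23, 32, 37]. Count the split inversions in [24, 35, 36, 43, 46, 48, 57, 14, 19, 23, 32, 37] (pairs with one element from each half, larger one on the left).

Count, for every r in R, how many entries of L exceed r:
r = 14: 24, 35, 36, 43, 46, 48, 57 → 7
r = 19: 24, 35, 36, 43, 46, 48, 57 → 7
r = 23: 24, 35, 36, 43, 46, 48, 57 → 7
r = 32: 35, 36, 43, 46, 48, 57 → 6
r = 37: 43, 46, 48, 57 → 4
Cross-inversions: 7 + 7 + 7 + 6 + 4 = 31

31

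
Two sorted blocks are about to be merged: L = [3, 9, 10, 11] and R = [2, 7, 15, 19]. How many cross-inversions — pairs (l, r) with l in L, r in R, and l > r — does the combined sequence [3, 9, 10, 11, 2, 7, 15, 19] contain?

For each element r of the right run, count left-run elements greater than r:
r = 2: 3, 9, 10, 11 → 4
r = 7: 9, 10, 11 → 3
r = 15: none → 0
r = 19: none → 0
Cross-inversions: 4 + 3 + 0 + 0 = 7

7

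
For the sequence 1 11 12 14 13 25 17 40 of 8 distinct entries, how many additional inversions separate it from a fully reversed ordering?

26

Maximum inversions for 8 distinct elements is C(8, 2) = 8·7/2 = 28.
Current inversions — for each element, count later smaller elements:
1: 0
11: 0
12: 0
14: 1
13: 0
25: 1
17: 0
40: 0
Current total: 0 + 0 + 0 + 1 + 0 + 1 + 0 + 0 = 2
Shortfall: 28 − 2 = 26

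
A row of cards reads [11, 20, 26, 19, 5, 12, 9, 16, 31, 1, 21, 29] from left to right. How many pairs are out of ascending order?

There are 29 inversions.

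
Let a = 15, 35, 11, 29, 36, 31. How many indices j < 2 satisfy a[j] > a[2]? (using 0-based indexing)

The element at index 2 is 11.
Elements before it: 15, 35
Those larger than 11: 15, 35

2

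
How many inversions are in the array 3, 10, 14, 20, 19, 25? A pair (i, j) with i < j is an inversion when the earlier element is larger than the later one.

1 out-of-order pair

Out-of-order index pairs (0-indexed):
(3,4): 20 > 19
That's 1 pair.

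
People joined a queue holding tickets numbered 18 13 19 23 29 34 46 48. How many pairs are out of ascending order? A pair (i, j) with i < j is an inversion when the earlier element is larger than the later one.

1 inversion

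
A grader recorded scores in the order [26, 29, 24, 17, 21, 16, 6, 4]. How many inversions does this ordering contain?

Sweep left to right; for each value list the smaller values that follow it:
26: 6
29: 6
24: 5
17: 3
21: 3
16: 2
6: 1
4: 0
Sum: 6 + 6 + 5 + 3 + 3 + 2 + 1 + 0 = 26

26 out-of-order pairs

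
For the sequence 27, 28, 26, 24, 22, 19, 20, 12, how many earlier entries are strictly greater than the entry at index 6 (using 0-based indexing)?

The element at index 6 is 20.
Elements before it: 27, 28, 26, 24, 22, 19
Those larger than 20: 27, 28, 26, 24, 22

5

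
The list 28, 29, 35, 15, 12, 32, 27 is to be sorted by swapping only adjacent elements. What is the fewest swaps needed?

12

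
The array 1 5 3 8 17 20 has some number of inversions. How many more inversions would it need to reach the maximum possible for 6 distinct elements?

14

Maximum inversions for 6 distinct elements is C(6, 2) = 6·5/2 = 15.
Current inversions — for each element, count later smaller elements:
1: 0
5: 1
3: 0
8: 0
17: 0
20: 0
Current total: 0 + 1 + 0 + 0 + 0 + 0 = 1
Shortfall: 15 − 1 = 14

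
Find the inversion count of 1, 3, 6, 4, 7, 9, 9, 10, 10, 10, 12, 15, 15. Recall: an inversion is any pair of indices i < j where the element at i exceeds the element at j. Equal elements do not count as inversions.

1

Element-by-element contributions:
1 → none → 0
3 → none → 0
6 → 4 → 1
4 → none → 0
7 → none → 0
9 → none → 0
9 → none → 0
10 → none → 0
10 → none → 0
10 → none → 0
12 → none → 0
15 → none → 0
15 → none → 0
Sum: 0 + 0 + 1 + 0 + 0 + 0 + 0 + 0 + 0 + 0 + 0 + 0 + 0 = 1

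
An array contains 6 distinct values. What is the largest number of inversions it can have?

The maximum occurs when the array is in strictly decreasing order: every one of the C(6, 2) pairs is inverted.
C(6, 2) = 6·5/2 = 15

15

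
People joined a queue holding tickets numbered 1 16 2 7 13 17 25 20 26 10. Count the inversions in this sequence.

10

Element-by-element contributions:
1: 0
16: 4
2: 0
7: 0
13: 1
17: 1
25: 2
20: 1
26: 1
10: 0
Sum: 0 + 4 + 0 + 0 + 1 + 1 + 2 + 1 + 1 + 0 = 10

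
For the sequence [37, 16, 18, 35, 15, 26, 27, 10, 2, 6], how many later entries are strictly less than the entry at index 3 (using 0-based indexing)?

The element at index 3 is 35.
Elements after it: 15, 26, 27, 10, 2, 6
Those smaller than 35: 15, 26, 27, 10, 2, 6

6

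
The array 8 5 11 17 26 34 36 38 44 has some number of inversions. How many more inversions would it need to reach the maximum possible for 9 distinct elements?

35 inversions short

Maximum inversions for 9 distinct elements is C(9, 2) = 9·8/2 = 36.
Current inversions — for each element, count later smaller elements:
8: 1
5: 0
11: 0
17: 0
26: 0
34: 0
36: 0
38: 0
44: 0
Current total: 1 + 0 + 0 + 0 + 0 + 0 + 0 + 0 + 0 = 1
Shortfall: 36 − 1 = 35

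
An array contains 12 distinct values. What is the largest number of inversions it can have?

66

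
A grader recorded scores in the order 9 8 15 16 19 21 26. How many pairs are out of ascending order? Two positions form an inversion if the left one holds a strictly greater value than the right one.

Listing every pair i<j with a[i]>a[j] (using 0-based positions):
(0,1): 9 > 8
That's 1 pair.

1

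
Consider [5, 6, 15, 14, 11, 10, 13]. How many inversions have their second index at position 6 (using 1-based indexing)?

The element at index 6 is 10.
Elements before it: 5, 6, 15, 14, 11
Those larger than 10: 15, 14, 11

3 such elements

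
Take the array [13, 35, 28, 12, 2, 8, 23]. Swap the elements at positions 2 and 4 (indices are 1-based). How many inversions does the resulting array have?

11 inversions

Positions 2 and 4 hold 35 and 12; after swapping, the array is [13, 12, 28, 35, 2, 8, 23].
For each element, count later entries that are smaller:
13: 3
12: 2
28: 3
35: 3
2: 0
8: 0
23: 0
Sum: 3 + 2 + 3 + 3 + 0 + 0 + 0 = 11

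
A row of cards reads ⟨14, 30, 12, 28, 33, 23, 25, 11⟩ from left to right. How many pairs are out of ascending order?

Sweep left to right; for each value list the smaller values that follow it:
14 → 12, 11 → 2
30 → 12, 28, 23, 25, 11 → 5
12 → 11 → 1
28 → 23, 25, 11 → 3
33 → 23, 25, 11 → 3
23 → 11 → 1
25 → 11 → 1
11 → none → 0
Sum: 2 + 5 + 1 + 3 + 3 + 1 + 1 + 0 = 16

16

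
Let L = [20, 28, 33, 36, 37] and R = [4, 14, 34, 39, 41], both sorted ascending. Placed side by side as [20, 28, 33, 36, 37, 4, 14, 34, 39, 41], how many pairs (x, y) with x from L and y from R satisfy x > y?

12 cross-inversions

Take each right-half value and tally the left-half values above it:
r = 4: 20, 28, 33, 36, 37 → 5
r = 14: 20, 28, 33, 36, 37 → 5
r = 34: 36, 37 → 2
r = 39: none → 0
r = 41: none → 0
Cross-inversions: 5 + 5 + 2 + 0 + 0 = 12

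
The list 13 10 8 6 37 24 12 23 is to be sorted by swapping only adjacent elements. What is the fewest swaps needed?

Each adjacent swap fixes exactly one inversion, so the minimum swap count equals the number of inversions.
Count inversions — for each element, later elements that are smaller:
13: 10, 8, 6, 12 → 4
10: 8, 6 → 2
8: 6 → 1
6: none → 0
37: 24, 12, 23 → 3
24: 12, 23 → 2
12: none → 0
23: none → 0
Total inversions: 4 + 2 + 1 + 0 + 3 + 2 + 0 + 0 = 12

12 adjacent swaps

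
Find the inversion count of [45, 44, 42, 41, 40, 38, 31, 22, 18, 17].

Count, for each position, how many later elements it exceeds:
45 → 44, 42, 41, 40, 38, 31, 22, 18, 17 → 9
44 → 42, 41, 40, 38, 31, 22, 18, 17 → 8
42 → 41, 40, 38, 31, 22, 18, 17 → 7
41 → 40, 38, 31, 22, 18, 17 → 6
40 → 38, 31, 22, 18, 17 → 5
38 → 31, 22, 18, 17 → 4
31 → 22, 18, 17 → 3
22 → 18, 17 → 2
18 → 17 → 1
17 → none → 0
Sum: 9 + 8 + 7 + 6 + 5 + 4 + 3 + 2 + 1 + 0 = 45

45 inversions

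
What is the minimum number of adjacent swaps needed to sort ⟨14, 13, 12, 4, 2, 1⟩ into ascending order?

Minimum adjacent swaps = number of inversions (each swap of adjacent out-of-order elements removes one inversion and no swap can remove more).
Count inversions — for each element, later elements that are smaller:
14: 13, 12, 4, 2, 1 → 5
13: 12, 4, 2, 1 → 4
12: 4, 2, 1 → 3
4: 2, 1 → 2
2: 1 → 1
1: none → 0
Total inversions: 5 + 4 + 3 + 2 + 1 + 0 = 15

15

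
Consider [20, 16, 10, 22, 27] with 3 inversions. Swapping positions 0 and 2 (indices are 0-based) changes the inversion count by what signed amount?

Positions 0 and 2 hold 20 and 10; after swapping, the array is [10, 16, 20, 22, 27].
Element-by-element contributions:
10: 0
16: 0
20: 0
22: 0
27: 0
Sum: 0 + 0 + 0 + 0 + 0 = 0
Change: 0 − 3 = -3

-3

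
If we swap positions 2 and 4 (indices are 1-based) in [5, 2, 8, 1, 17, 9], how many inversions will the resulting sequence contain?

Positions 2 and 4 hold 2 and 1; after swapping, the array is [5, 1, 8, 2, 17, 9].
Count, for each position, how many later elements it exceeds:
5 → 1, 2 → 2
1 → none → 0
8 → 2 → 1
2 → none → 0
17 → 9 → 1
9 → none → 0
Sum: 2 + 0 + 1 + 0 + 1 + 0 = 4

4 inversions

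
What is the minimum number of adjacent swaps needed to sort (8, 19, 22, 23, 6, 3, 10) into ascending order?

12 adjacent swaps

Each adjacent swap fixes exactly one inversion, so the minimum swap count equals the number of inversions.
Count inversions — for each element, later elements that are smaller:
8: 6, 3 → 2
19: 6, 3, 10 → 3
22: 6, 3, 10 → 3
23: 6, 3, 10 → 3
6: 3 → 1
3: none → 0
10: none → 0
Total inversions: 2 + 3 + 3 + 3 + 1 + 0 + 0 = 12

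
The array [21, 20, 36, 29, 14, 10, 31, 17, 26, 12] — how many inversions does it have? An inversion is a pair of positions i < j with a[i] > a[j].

Sweep left to right; for each value list the smaller values that follow it:
21 → 20, 14, 10, 17, 12 → 5
20 → 14, 10, 17, 12 → 4
36 → 29, 14, 10, 31, 17, 26, 12 → 7
29 → 14, 10, 17, 26, 12 → 5
14 → 10, 12 → 2
10 → none → 0
31 → 17, 26, 12 → 3
17 → 12 → 1
26 → 12 → 1
12 → none → 0
Sum: 5 + 4 + 7 + 5 + 2 + 0 + 3 + 1 + 1 + 0 = 28

There are 28 out-of-order pairs.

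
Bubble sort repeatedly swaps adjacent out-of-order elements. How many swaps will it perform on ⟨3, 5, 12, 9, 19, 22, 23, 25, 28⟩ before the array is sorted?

Each adjacent swap fixes exactly one inversion, so the minimum swap count equals the number of inversions.
Count inversions — for each element, later elements that are smaller:
3: none → 0
5: none → 0
12: 9 → 1
9: none → 0
19: none → 0
22: none → 0
23: none → 0
25: none → 0
28: none → 0
Total inversions: 0 + 0 + 1 + 0 + 0 + 0 + 0 + 0 + 0 = 1

1 swap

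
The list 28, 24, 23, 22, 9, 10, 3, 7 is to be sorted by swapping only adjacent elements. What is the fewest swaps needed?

The minimum number of adjacent swaps to sort an array equals its inversion count, since every such swap removes exactly one inversion.
Count inversions — for each element, later elements that are smaller:
28: 24, 23, 22, 9, 10, 3, 7 → 7
24: 23, 22, 9, 10, 3, 7 → 6
23: 22, 9, 10, 3, 7 → 5
22: 9, 10, 3, 7 → 4
9: 3, 7 → 2
10: 3, 7 → 2
3: none → 0
7: none → 0
Total inversions: 7 + 6 + 5 + 4 + 2 + 2 + 0 + 0 = 26

There are 26 adjacent swaps.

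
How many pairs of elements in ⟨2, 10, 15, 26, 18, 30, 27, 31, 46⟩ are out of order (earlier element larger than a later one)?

Count, for each position, how many later elements it exceeds:
2: 0
10: 0
15: 0
26: 1
18: 0
30: 1
27: 0
31: 0
46: 0
Sum: 0 + 0 + 0 + 1 + 0 + 1 + 0 + 0 + 0 = 2

2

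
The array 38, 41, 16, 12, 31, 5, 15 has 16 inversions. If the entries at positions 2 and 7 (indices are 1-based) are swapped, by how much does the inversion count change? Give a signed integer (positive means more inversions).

-5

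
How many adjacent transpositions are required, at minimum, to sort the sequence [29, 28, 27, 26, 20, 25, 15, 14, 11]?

35

Minimum adjacent swaps = number of inversions (each swap of adjacent out-of-order elements removes one inversion and no swap can remove more).
Count inversions — for each element, later elements that are smaller:
29: 28, 27, 26, 20, 25, 15, 14, 11 → 8
28: 27, 26, 20, 25, 15, 14, 11 → 7
27: 26, 20, 25, 15, 14, 11 → 6
26: 20, 25, 15, 14, 11 → 5
20: 15, 14, 11 → 3
25: 15, 14, 11 → 3
15: 14, 11 → 2
14: 11 → 1
11: none → 0
Total inversions: 8 + 7 + 6 + 5 + 3 + 3 + 2 + 1 + 0 = 35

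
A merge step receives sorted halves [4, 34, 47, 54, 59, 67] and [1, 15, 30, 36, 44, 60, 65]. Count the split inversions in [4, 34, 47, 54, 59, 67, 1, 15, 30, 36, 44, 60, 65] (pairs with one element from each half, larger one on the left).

26

Count, for every r in R, how many entries of L exceed r:
r = 1: 4, 34, 47, 54, 59, 67 → 6
r = 15: 34, 47, 54, 59, 67 → 5
r = 30: 34, 47, 54, 59, 67 → 5
r = 36: 47, 54, 59, 67 → 4
r = 44: 47, 54, 59, 67 → 4
r = 60: 67 → 1
r = 65: 67 → 1
Cross-inversions: 6 + 5 + 5 + 4 + 4 + 1 + 1 = 26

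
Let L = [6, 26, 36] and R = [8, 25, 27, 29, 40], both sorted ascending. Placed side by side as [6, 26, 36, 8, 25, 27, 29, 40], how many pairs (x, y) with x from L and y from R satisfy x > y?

6 split inversions

Count, for every r in R, how many entries of L exceed r:
r = 8: 26, 36 → 2
r = 25: 26, 36 → 2
r = 27: 36 → 1
r = 29: 36 → 1
r = 40: none → 0
Cross-inversions: 2 + 2 + 1 + 1 + 0 = 6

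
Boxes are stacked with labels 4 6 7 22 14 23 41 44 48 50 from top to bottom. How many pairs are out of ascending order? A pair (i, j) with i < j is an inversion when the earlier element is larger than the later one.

Element-by-element contributions:
4: 0
6: 0
7: 0
22: 1
14: 0
23: 0
41: 0
44: 0
48: 0
50: 0
Sum: 0 + 0 + 0 + 1 + 0 + 0 + 0 + 0 + 0 + 0 = 1

1 out-of-order pair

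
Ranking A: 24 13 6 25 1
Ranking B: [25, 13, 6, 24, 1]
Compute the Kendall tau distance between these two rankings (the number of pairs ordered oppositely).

5

Assign each item its position (1..5) in the first ordering, then rewrite the second ordering as that position sequence:
positions: 24→1, 13→2, 6→3, 25→4, 1→5
second ordering as positions: [4, 2, 3, 1, 5]
Discordant pairs = inversions in this position sequence.
4: 2, 3, 1 → 3
2: 1 → 1
3: 1 → 1
1: 0
5: 0
Total: 3 + 1 + 1 + 0 + 0 = 5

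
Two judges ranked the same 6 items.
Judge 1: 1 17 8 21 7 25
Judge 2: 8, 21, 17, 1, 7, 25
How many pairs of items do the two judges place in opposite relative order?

Assign each item its position (1..6) in the first ordering, then rewrite the second ordering as that position sequence:
positions: 1→1, 17→2, 8→3, 21→4, 7→5, 25→6
second ordering as positions: [3, 4, 2, 1, 5, 6]
Discordant pairs = inversions in this position sequence.
3: 2, 1 → 2
4: 2, 1 → 2
2: 1 → 1
1: 0
5: 0
6: 0
Total: 2 + 2 + 1 + 0 + 0 + 0 = 5

5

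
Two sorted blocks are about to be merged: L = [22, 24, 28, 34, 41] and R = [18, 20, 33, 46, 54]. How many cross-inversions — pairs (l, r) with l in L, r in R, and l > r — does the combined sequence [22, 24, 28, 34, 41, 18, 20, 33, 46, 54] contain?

12 split inversions

For each element r of the right run, count left-run elements greater than r:
r = 18: 22, 24, 28, 34, 41 → 5
r = 20: 22, 24, 28, 34, 41 → 5
r = 33: 34, 41 → 2
r = 46: none → 0
r = 54: none → 0
Cross-inversions: 5 + 5 + 2 + 0 + 0 = 12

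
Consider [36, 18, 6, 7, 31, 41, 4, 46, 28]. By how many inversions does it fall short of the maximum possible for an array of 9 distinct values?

Maximum inversions for 9 distinct elements is C(9, 2) = 9·8/2 = 36.
Current inversions — for each element, count later smaller elements:
36: 6
18: 3
6: 1
7: 1
31: 2
41: 2
4: 0
46: 1
28: 0
Current total: 6 + 3 + 1 + 1 + 2 + 2 + 0 + 1 + 0 = 16
Shortfall: 36 − 16 = 20

20 inversions short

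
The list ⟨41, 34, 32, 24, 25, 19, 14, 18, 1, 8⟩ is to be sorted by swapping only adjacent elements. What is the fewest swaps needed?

42

The minimum number of adjacent swaps to sort an array equals its inversion count, since every such swap removes exactly one inversion.
Count inversions — for each element, later elements that are smaller:
41: 34, 32, 24, 25, 19, 14, 18, 1, 8 → 9
34: 32, 24, 25, 19, 14, 18, 1, 8 → 8
32: 24, 25, 19, 14, 18, 1, 8 → 7
24: 19, 14, 18, 1, 8 → 5
25: 19, 14, 18, 1, 8 → 5
19: 14, 18, 1, 8 → 4
14: 1, 8 → 2
18: 1, 8 → 2
1: none → 0
8: none → 0
Total inversions: 9 + 8 + 7 + 5 + 5 + 4 + 2 + 2 + 0 + 0 = 42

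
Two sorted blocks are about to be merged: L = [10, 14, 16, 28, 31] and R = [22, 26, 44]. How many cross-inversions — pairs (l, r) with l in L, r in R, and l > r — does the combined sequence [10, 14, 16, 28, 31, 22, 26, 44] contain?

4 cross-inversions

For each element r of the right run, count left-run elements greater than r:
r = 22: 28, 31 → 2
r = 26: 28, 31 → 2
r = 44: none → 0
Cross-inversions: 2 + 2 + 0 = 4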